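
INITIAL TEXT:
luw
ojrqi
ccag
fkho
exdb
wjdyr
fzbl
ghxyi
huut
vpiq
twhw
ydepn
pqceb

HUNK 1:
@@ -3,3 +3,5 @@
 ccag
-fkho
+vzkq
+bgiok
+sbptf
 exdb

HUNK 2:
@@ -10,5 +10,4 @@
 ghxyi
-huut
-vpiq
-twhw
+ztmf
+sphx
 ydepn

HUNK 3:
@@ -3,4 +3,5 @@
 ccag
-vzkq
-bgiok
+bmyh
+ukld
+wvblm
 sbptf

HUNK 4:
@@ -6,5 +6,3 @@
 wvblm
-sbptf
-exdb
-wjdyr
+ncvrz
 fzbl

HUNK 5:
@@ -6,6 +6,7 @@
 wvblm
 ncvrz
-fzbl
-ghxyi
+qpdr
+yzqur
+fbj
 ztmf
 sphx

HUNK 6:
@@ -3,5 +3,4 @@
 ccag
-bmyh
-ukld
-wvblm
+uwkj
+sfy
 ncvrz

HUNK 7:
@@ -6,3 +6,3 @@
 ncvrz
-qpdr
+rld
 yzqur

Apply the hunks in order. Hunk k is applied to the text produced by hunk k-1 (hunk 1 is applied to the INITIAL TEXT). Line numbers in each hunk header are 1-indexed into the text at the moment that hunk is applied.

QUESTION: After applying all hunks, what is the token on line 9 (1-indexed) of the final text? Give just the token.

Answer: fbj

Derivation:
Hunk 1: at line 3 remove [fkho] add [vzkq,bgiok,sbptf] -> 15 lines: luw ojrqi ccag vzkq bgiok sbptf exdb wjdyr fzbl ghxyi huut vpiq twhw ydepn pqceb
Hunk 2: at line 10 remove [huut,vpiq,twhw] add [ztmf,sphx] -> 14 lines: luw ojrqi ccag vzkq bgiok sbptf exdb wjdyr fzbl ghxyi ztmf sphx ydepn pqceb
Hunk 3: at line 3 remove [vzkq,bgiok] add [bmyh,ukld,wvblm] -> 15 lines: luw ojrqi ccag bmyh ukld wvblm sbptf exdb wjdyr fzbl ghxyi ztmf sphx ydepn pqceb
Hunk 4: at line 6 remove [sbptf,exdb,wjdyr] add [ncvrz] -> 13 lines: luw ojrqi ccag bmyh ukld wvblm ncvrz fzbl ghxyi ztmf sphx ydepn pqceb
Hunk 5: at line 6 remove [fzbl,ghxyi] add [qpdr,yzqur,fbj] -> 14 lines: luw ojrqi ccag bmyh ukld wvblm ncvrz qpdr yzqur fbj ztmf sphx ydepn pqceb
Hunk 6: at line 3 remove [bmyh,ukld,wvblm] add [uwkj,sfy] -> 13 lines: luw ojrqi ccag uwkj sfy ncvrz qpdr yzqur fbj ztmf sphx ydepn pqceb
Hunk 7: at line 6 remove [qpdr] add [rld] -> 13 lines: luw ojrqi ccag uwkj sfy ncvrz rld yzqur fbj ztmf sphx ydepn pqceb
Final line 9: fbj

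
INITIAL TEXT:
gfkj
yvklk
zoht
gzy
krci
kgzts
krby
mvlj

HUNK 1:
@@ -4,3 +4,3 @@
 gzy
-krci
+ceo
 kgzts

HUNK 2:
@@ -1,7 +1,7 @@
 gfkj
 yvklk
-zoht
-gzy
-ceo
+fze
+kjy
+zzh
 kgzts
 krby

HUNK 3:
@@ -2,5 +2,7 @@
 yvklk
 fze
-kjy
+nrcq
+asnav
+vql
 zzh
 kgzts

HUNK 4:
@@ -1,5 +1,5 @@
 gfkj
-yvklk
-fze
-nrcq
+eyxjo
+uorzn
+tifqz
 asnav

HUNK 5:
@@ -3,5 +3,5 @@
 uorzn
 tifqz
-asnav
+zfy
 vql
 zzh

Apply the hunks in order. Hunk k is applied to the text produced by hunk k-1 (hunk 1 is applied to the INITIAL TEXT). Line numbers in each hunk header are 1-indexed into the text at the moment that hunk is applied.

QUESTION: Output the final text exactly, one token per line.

Answer: gfkj
eyxjo
uorzn
tifqz
zfy
vql
zzh
kgzts
krby
mvlj

Derivation:
Hunk 1: at line 4 remove [krci] add [ceo] -> 8 lines: gfkj yvklk zoht gzy ceo kgzts krby mvlj
Hunk 2: at line 1 remove [zoht,gzy,ceo] add [fze,kjy,zzh] -> 8 lines: gfkj yvklk fze kjy zzh kgzts krby mvlj
Hunk 3: at line 2 remove [kjy] add [nrcq,asnav,vql] -> 10 lines: gfkj yvklk fze nrcq asnav vql zzh kgzts krby mvlj
Hunk 4: at line 1 remove [yvklk,fze,nrcq] add [eyxjo,uorzn,tifqz] -> 10 lines: gfkj eyxjo uorzn tifqz asnav vql zzh kgzts krby mvlj
Hunk 5: at line 3 remove [asnav] add [zfy] -> 10 lines: gfkj eyxjo uorzn tifqz zfy vql zzh kgzts krby mvlj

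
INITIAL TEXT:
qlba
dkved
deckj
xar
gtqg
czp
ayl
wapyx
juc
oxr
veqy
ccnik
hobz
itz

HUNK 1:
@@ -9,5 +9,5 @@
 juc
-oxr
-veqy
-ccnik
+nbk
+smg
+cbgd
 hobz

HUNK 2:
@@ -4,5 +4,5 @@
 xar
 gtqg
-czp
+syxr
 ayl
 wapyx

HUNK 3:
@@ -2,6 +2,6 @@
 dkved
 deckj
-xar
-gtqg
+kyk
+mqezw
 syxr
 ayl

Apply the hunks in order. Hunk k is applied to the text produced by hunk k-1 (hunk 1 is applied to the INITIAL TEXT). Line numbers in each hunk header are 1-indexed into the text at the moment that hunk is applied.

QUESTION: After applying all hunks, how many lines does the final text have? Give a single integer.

Hunk 1: at line 9 remove [oxr,veqy,ccnik] add [nbk,smg,cbgd] -> 14 lines: qlba dkved deckj xar gtqg czp ayl wapyx juc nbk smg cbgd hobz itz
Hunk 2: at line 4 remove [czp] add [syxr] -> 14 lines: qlba dkved deckj xar gtqg syxr ayl wapyx juc nbk smg cbgd hobz itz
Hunk 3: at line 2 remove [xar,gtqg] add [kyk,mqezw] -> 14 lines: qlba dkved deckj kyk mqezw syxr ayl wapyx juc nbk smg cbgd hobz itz
Final line count: 14

Answer: 14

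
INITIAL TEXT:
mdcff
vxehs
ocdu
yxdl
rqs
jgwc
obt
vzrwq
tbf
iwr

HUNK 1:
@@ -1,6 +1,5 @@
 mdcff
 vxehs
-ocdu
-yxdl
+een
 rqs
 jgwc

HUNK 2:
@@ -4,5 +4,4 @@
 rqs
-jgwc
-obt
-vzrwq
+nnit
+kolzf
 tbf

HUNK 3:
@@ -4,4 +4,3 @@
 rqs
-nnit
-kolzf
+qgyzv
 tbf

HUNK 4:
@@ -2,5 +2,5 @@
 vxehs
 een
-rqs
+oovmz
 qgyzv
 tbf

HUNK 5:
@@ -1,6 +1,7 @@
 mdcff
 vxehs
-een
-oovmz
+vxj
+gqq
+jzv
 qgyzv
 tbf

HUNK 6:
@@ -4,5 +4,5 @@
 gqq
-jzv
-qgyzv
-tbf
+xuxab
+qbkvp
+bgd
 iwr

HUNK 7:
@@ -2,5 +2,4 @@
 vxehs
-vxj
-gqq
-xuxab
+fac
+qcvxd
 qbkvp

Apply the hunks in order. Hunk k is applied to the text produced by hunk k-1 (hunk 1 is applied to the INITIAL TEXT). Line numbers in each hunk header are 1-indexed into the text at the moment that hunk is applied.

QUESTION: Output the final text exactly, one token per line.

Hunk 1: at line 1 remove [ocdu,yxdl] add [een] -> 9 lines: mdcff vxehs een rqs jgwc obt vzrwq tbf iwr
Hunk 2: at line 4 remove [jgwc,obt,vzrwq] add [nnit,kolzf] -> 8 lines: mdcff vxehs een rqs nnit kolzf tbf iwr
Hunk 3: at line 4 remove [nnit,kolzf] add [qgyzv] -> 7 lines: mdcff vxehs een rqs qgyzv tbf iwr
Hunk 4: at line 2 remove [rqs] add [oovmz] -> 7 lines: mdcff vxehs een oovmz qgyzv tbf iwr
Hunk 5: at line 1 remove [een,oovmz] add [vxj,gqq,jzv] -> 8 lines: mdcff vxehs vxj gqq jzv qgyzv tbf iwr
Hunk 6: at line 4 remove [jzv,qgyzv,tbf] add [xuxab,qbkvp,bgd] -> 8 lines: mdcff vxehs vxj gqq xuxab qbkvp bgd iwr
Hunk 7: at line 2 remove [vxj,gqq,xuxab] add [fac,qcvxd] -> 7 lines: mdcff vxehs fac qcvxd qbkvp bgd iwr

Answer: mdcff
vxehs
fac
qcvxd
qbkvp
bgd
iwr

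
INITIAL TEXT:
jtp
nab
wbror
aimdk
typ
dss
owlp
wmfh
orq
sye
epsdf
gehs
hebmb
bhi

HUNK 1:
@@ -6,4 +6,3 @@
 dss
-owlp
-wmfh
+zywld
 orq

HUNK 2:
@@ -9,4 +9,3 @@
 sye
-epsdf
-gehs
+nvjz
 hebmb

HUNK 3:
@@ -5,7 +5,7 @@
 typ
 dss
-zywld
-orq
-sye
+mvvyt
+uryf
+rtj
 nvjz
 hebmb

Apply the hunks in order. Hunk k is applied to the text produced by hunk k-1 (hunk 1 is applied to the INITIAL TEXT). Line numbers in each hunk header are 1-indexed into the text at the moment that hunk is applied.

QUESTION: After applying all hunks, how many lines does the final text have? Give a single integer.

Hunk 1: at line 6 remove [owlp,wmfh] add [zywld] -> 13 lines: jtp nab wbror aimdk typ dss zywld orq sye epsdf gehs hebmb bhi
Hunk 2: at line 9 remove [epsdf,gehs] add [nvjz] -> 12 lines: jtp nab wbror aimdk typ dss zywld orq sye nvjz hebmb bhi
Hunk 3: at line 5 remove [zywld,orq,sye] add [mvvyt,uryf,rtj] -> 12 lines: jtp nab wbror aimdk typ dss mvvyt uryf rtj nvjz hebmb bhi
Final line count: 12

Answer: 12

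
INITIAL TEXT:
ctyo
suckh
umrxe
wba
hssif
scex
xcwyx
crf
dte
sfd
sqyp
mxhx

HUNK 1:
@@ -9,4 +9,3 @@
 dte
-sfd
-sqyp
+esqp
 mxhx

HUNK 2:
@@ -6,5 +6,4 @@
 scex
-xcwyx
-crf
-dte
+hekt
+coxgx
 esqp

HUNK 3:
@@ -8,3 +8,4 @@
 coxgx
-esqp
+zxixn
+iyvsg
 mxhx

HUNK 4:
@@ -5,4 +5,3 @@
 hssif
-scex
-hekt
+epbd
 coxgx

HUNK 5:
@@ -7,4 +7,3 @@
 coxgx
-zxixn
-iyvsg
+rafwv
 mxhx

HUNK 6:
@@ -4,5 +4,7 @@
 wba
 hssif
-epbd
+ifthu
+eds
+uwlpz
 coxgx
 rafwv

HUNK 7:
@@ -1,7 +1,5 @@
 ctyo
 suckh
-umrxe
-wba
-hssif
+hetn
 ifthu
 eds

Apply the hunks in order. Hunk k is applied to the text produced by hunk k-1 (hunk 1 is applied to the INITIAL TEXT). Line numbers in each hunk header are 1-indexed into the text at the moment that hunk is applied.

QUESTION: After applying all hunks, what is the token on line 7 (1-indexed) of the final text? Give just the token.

Answer: coxgx

Derivation:
Hunk 1: at line 9 remove [sfd,sqyp] add [esqp] -> 11 lines: ctyo suckh umrxe wba hssif scex xcwyx crf dte esqp mxhx
Hunk 2: at line 6 remove [xcwyx,crf,dte] add [hekt,coxgx] -> 10 lines: ctyo suckh umrxe wba hssif scex hekt coxgx esqp mxhx
Hunk 3: at line 8 remove [esqp] add [zxixn,iyvsg] -> 11 lines: ctyo suckh umrxe wba hssif scex hekt coxgx zxixn iyvsg mxhx
Hunk 4: at line 5 remove [scex,hekt] add [epbd] -> 10 lines: ctyo suckh umrxe wba hssif epbd coxgx zxixn iyvsg mxhx
Hunk 5: at line 7 remove [zxixn,iyvsg] add [rafwv] -> 9 lines: ctyo suckh umrxe wba hssif epbd coxgx rafwv mxhx
Hunk 6: at line 4 remove [epbd] add [ifthu,eds,uwlpz] -> 11 lines: ctyo suckh umrxe wba hssif ifthu eds uwlpz coxgx rafwv mxhx
Hunk 7: at line 1 remove [umrxe,wba,hssif] add [hetn] -> 9 lines: ctyo suckh hetn ifthu eds uwlpz coxgx rafwv mxhx
Final line 7: coxgx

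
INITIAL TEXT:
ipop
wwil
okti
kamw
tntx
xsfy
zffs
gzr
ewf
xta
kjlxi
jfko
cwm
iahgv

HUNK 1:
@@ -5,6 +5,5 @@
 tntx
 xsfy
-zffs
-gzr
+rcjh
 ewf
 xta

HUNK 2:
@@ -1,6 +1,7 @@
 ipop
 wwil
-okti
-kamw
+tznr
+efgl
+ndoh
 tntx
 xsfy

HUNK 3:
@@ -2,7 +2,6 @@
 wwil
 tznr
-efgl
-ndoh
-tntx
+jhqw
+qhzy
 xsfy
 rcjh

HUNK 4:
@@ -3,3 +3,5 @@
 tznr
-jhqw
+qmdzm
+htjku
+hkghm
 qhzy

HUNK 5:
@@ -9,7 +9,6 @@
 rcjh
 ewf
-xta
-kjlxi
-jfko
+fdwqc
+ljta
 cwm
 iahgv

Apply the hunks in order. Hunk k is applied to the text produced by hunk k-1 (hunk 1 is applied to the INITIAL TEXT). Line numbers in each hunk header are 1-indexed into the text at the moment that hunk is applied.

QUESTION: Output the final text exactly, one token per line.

Hunk 1: at line 5 remove [zffs,gzr] add [rcjh] -> 13 lines: ipop wwil okti kamw tntx xsfy rcjh ewf xta kjlxi jfko cwm iahgv
Hunk 2: at line 1 remove [okti,kamw] add [tznr,efgl,ndoh] -> 14 lines: ipop wwil tznr efgl ndoh tntx xsfy rcjh ewf xta kjlxi jfko cwm iahgv
Hunk 3: at line 2 remove [efgl,ndoh,tntx] add [jhqw,qhzy] -> 13 lines: ipop wwil tznr jhqw qhzy xsfy rcjh ewf xta kjlxi jfko cwm iahgv
Hunk 4: at line 3 remove [jhqw] add [qmdzm,htjku,hkghm] -> 15 lines: ipop wwil tznr qmdzm htjku hkghm qhzy xsfy rcjh ewf xta kjlxi jfko cwm iahgv
Hunk 5: at line 9 remove [xta,kjlxi,jfko] add [fdwqc,ljta] -> 14 lines: ipop wwil tznr qmdzm htjku hkghm qhzy xsfy rcjh ewf fdwqc ljta cwm iahgv

Answer: ipop
wwil
tznr
qmdzm
htjku
hkghm
qhzy
xsfy
rcjh
ewf
fdwqc
ljta
cwm
iahgv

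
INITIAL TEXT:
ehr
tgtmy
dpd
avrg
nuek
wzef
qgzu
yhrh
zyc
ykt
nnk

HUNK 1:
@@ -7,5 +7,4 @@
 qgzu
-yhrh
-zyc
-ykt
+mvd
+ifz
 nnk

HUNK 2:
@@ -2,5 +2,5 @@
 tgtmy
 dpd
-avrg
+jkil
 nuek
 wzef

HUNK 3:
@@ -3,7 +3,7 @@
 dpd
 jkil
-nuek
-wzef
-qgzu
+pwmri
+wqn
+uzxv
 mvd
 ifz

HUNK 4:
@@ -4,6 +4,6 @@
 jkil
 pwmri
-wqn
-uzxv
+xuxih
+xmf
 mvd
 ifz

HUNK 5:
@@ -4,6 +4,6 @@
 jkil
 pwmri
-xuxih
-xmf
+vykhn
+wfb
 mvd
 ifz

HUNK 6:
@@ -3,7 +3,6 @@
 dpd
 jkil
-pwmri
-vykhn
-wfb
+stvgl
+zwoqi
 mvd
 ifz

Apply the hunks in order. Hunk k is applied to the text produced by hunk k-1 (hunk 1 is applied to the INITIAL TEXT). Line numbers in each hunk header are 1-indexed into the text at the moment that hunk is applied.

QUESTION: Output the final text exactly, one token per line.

Answer: ehr
tgtmy
dpd
jkil
stvgl
zwoqi
mvd
ifz
nnk

Derivation:
Hunk 1: at line 7 remove [yhrh,zyc,ykt] add [mvd,ifz] -> 10 lines: ehr tgtmy dpd avrg nuek wzef qgzu mvd ifz nnk
Hunk 2: at line 2 remove [avrg] add [jkil] -> 10 lines: ehr tgtmy dpd jkil nuek wzef qgzu mvd ifz nnk
Hunk 3: at line 3 remove [nuek,wzef,qgzu] add [pwmri,wqn,uzxv] -> 10 lines: ehr tgtmy dpd jkil pwmri wqn uzxv mvd ifz nnk
Hunk 4: at line 4 remove [wqn,uzxv] add [xuxih,xmf] -> 10 lines: ehr tgtmy dpd jkil pwmri xuxih xmf mvd ifz nnk
Hunk 5: at line 4 remove [xuxih,xmf] add [vykhn,wfb] -> 10 lines: ehr tgtmy dpd jkil pwmri vykhn wfb mvd ifz nnk
Hunk 6: at line 3 remove [pwmri,vykhn,wfb] add [stvgl,zwoqi] -> 9 lines: ehr tgtmy dpd jkil stvgl zwoqi mvd ifz nnk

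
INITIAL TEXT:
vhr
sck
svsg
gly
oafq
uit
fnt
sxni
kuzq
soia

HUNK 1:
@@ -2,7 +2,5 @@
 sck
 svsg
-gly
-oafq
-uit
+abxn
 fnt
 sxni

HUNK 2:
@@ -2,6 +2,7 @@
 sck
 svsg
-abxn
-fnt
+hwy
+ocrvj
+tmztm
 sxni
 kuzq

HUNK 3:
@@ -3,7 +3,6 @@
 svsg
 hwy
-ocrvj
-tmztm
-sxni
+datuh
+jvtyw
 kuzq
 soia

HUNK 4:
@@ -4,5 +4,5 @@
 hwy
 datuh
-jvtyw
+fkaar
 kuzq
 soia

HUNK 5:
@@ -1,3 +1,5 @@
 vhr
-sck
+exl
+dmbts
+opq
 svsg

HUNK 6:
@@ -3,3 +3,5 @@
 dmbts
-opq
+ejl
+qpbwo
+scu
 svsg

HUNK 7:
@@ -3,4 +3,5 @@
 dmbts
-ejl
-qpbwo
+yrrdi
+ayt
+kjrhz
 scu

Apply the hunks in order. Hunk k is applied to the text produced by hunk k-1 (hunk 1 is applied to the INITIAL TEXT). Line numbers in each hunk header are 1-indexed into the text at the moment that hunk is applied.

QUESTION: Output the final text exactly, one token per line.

Answer: vhr
exl
dmbts
yrrdi
ayt
kjrhz
scu
svsg
hwy
datuh
fkaar
kuzq
soia

Derivation:
Hunk 1: at line 2 remove [gly,oafq,uit] add [abxn] -> 8 lines: vhr sck svsg abxn fnt sxni kuzq soia
Hunk 2: at line 2 remove [abxn,fnt] add [hwy,ocrvj,tmztm] -> 9 lines: vhr sck svsg hwy ocrvj tmztm sxni kuzq soia
Hunk 3: at line 3 remove [ocrvj,tmztm,sxni] add [datuh,jvtyw] -> 8 lines: vhr sck svsg hwy datuh jvtyw kuzq soia
Hunk 4: at line 4 remove [jvtyw] add [fkaar] -> 8 lines: vhr sck svsg hwy datuh fkaar kuzq soia
Hunk 5: at line 1 remove [sck] add [exl,dmbts,opq] -> 10 lines: vhr exl dmbts opq svsg hwy datuh fkaar kuzq soia
Hunk 6: at line 3 remove [opq] add [ejl,qpbwo,scu] -> 12 lines: vhr exl dmbts ejl qpbwo scu svsg hwy datuh fkaar kuzq soia
Hunk 7: at line 3 remove [ejl,qpbwo] add [yrrdi,ayt,kjrhz] -> 13 lines: vhr exl dmbts yrrdi ayt kjrhz scu svsg hwy datuh fkaar kuzq soia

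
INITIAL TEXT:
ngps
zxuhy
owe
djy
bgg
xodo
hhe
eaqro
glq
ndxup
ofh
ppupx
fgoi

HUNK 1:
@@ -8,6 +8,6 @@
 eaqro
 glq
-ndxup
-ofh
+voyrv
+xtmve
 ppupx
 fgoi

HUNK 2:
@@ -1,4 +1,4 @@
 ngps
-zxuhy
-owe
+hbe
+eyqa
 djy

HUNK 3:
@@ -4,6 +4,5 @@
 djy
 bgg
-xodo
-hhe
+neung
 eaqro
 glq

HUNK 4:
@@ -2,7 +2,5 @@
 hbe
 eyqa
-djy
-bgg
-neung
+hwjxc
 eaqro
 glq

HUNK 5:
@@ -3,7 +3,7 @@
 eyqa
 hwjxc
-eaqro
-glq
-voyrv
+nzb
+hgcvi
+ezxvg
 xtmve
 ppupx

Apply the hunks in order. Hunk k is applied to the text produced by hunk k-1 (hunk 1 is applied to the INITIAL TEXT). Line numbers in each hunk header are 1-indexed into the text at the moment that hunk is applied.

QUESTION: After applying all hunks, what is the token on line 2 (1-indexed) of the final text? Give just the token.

Answer: hbe

Derivation:
Hunk 1: at line 8 remove [ndxup,ofh] add [voyrv,xtmve] -> 13 lines: ngps zxuhy owe djy bgg xodo hhe eaqro glq voyrv xtmve ppupx fgoi
Hunk 2: at line 1 remove [zxuhy,owe] add [hbe,eyqa] -> 13 lines: ngps hbe eyqa djy bgg xodo hhe eaqro glq voyrv xtmve ppupx fgoi
Hunk 3: at line 4 remove [xodo,hhe] add [neung] -> 12 lines: ngps hbe eyqa djy bgg neung eaqro glq voyrv xtmve ppupx fgoi
Hunk 4: at line 2 remove [djy,bgg,neung] add [hwjxc] -> 10 lines: ngps hbe eyqa hwjxc eaqro glq voyrv xtmve ppupx fgoi
Hunk 5: at line 3 remove [eaqro,glq,voyrv] add [nzb,hgcvi,ezxvg] -> 10 lines: ngps hbe eyqa hwjxc nzb hgcvi ezxvg xtmve ppupx fgoi
Final line 2: hbe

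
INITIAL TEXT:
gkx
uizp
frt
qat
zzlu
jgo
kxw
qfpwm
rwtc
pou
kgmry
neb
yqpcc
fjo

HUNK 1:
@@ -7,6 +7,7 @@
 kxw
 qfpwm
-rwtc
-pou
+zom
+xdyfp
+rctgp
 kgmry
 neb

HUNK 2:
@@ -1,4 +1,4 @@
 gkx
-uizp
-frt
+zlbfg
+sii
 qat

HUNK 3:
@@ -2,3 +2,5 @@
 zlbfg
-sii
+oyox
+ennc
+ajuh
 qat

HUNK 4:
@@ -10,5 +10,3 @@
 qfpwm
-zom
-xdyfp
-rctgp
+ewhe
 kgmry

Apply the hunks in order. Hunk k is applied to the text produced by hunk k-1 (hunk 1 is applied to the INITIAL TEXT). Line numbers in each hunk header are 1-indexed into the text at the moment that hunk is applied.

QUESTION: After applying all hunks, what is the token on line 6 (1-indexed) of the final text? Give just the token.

Hunk 1: at line 7 remove [rwtc,pou] add [zom,xdyfp,rctgp] -> 15 lines: gkx uizp frt qat zzlu jgo kxw qfpwm zom xdyfp rctgp kgmry neb yqpcc fjo
Hunk 2: at line 1 remove [uizp,frt] add [zlbfg,sii] -> 15 lines: gkx zlbfg sii qat zzlu jgo kxw qfpwm zom xdyfp rctgp kgmry neb yqpcc fjo
Hunk 3: at line 2 remove [sii] add [oyox,ennc,ajuh] -> 17 lines: gkx zlbfg oyox ennc ajuh qat zzlu jgo kxw qfpwm zom xdyfp rctgp kgmry neb yqpcc fjo
Hunk 4: at line 10 remove [zom,xdyfp,rctgp] add [ewhe] -> 15 lines: gkx zlbfg oyox ennc ajuh qat zzlu jgo kxw qfpwm ewhe kgmry neb yqpcc fjo
Final line 6: qat

Answer: qat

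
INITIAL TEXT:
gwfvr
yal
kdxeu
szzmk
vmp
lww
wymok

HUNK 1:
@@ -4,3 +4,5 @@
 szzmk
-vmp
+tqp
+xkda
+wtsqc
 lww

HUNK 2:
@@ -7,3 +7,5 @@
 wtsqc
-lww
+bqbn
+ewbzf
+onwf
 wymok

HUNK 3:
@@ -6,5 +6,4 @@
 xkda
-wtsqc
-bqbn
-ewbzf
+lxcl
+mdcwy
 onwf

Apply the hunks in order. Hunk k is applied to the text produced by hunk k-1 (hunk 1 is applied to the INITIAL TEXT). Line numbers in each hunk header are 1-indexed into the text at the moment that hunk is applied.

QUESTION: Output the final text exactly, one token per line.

Answer: gwfvr
yal
kdxeu
szzmk
tqp
xkda
lxcl
mdcwy
onwf
wymok

Derivation:
Hunk 1: at line 4 remove [vmp] add [tqp,xkda,wtsqc] -> 9 lines: gwfvr yal kdxeu szzmk tqp xkda wtsqc lww wymok
Hunk 2: at line 7 remove [lww] add [bqbn,ewbzf,onwf] -> 11 lines: gwfvr yal kdxeu szzmk tqp xkda wtsqc bqbn ewbzf onwf wymok
Hunk 3: at line 6 remove [wtsqc,bqbn,ewbzf] add [lxcl,mdcwy] -> 10 lines: gwfvr yal kdxeu szzmk tqp xkda lxcl mdcwy onwf wymok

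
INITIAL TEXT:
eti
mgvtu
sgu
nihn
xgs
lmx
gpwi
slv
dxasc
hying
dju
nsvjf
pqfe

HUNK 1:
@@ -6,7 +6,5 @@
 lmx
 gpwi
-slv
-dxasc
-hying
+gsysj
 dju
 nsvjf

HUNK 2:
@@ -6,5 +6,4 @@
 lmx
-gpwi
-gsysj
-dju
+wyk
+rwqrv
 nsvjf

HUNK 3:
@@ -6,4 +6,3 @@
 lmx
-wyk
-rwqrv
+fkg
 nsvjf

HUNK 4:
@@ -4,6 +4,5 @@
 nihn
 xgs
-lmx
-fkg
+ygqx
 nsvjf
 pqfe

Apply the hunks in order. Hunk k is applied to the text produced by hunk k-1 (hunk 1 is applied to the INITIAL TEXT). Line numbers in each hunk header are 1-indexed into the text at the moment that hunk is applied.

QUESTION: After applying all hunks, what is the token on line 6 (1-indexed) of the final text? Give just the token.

Hunk 1: at line 6 remove [slv,dxasc,hying] add [gsysj] -> 11 lines: eti mgvtu sgu nihn xgs lmx gpwi gsysj dju nsvjf pqfe
Hunk 2: at line 6 remove [gpwi,gsysj,dju] add [wyk,rwqrv] -> 10 lines: eti mgvtu sgu nihn xgs lmx wyk rwqrv nsvjf pqfe
Hunk 3: at line 6 remove [wyk,rwqrv] add [fkg] -> 9 lines: eti mgvtu sgu nihn xgs lmx fkg nsvjf pqfe
Hunk 4: at line 4 remove [lmx,fkg] add [ygqx] -> 8 lines: eti mgvtu sgu nihn xgs ygqx nsvjf pqfe
Final line 6: ygqx

Answer: ygqx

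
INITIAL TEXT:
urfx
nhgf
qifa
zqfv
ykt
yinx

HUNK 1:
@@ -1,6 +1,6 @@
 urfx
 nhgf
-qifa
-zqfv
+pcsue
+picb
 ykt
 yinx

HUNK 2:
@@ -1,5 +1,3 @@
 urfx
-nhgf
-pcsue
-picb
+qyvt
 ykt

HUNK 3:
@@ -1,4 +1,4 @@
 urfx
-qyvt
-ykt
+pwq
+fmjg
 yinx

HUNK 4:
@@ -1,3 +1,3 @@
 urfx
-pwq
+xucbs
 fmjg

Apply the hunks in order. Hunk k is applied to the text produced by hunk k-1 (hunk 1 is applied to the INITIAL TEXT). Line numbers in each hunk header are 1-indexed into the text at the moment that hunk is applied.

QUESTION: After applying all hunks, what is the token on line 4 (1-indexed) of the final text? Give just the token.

Answer: yinx

Derivation:
Hunk 1: at line 1 remove [qifa,zqfv] add [pcsue,picb] -> 6 lines: urfx nhgf pcsue picb ykt yinx
Hunk 2: at line 1 remove [nhgf,pcsue,picb] add [qyvt] -> 4 lines: urfx qyvt ykt yinx
Hunk 3: at line 1 remove [qyvt,ykt] add [pwq,fmjg] -> 4 lines: urfx pwq fmjg yinx
Hunk 4: at line 1 remove [pwq] add [xucbs] -> 4 lines: urfx xucbs fmjg yinx
Final line 4: yinx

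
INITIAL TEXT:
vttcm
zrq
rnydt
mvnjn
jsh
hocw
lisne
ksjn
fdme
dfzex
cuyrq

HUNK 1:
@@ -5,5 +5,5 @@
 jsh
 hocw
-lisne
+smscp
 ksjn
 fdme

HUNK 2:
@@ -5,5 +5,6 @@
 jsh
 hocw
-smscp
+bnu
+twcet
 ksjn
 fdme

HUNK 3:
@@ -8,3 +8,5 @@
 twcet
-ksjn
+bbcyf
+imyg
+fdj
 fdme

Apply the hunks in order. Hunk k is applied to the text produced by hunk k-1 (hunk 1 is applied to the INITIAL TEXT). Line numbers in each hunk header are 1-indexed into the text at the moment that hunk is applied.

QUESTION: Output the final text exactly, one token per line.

Answer: vttcm
zrq
rnydt
mvnjn
jsh
hocw
bnu
twcet
bbcyf
imyg
fdj
fdme
dfzex
cuyrq

Derivation:
Hunk 1: at line 5 remove [lisne] add [smscp] -> 11 lines: vttcm zrq rnydt mvnjn jsh hocw smscp ksjn fdme dfzex cuyrq
Hunk 2: at line 5 remove [smscp] add [bnu,twcet] -> 12 lines: vttcm zrq rnydt mvnjn jsh hocw bnu twcet ksjn fdme dfzex cuyrq
Hunk 3: at line 8 remove [ksjn] add [bbcyf,imyg,fdj] -> 14 lines: vttcm zrq rnydt mvnjn jsh hocw bnu twcet bbcyf imyg fdj fdme dfzex cuyrq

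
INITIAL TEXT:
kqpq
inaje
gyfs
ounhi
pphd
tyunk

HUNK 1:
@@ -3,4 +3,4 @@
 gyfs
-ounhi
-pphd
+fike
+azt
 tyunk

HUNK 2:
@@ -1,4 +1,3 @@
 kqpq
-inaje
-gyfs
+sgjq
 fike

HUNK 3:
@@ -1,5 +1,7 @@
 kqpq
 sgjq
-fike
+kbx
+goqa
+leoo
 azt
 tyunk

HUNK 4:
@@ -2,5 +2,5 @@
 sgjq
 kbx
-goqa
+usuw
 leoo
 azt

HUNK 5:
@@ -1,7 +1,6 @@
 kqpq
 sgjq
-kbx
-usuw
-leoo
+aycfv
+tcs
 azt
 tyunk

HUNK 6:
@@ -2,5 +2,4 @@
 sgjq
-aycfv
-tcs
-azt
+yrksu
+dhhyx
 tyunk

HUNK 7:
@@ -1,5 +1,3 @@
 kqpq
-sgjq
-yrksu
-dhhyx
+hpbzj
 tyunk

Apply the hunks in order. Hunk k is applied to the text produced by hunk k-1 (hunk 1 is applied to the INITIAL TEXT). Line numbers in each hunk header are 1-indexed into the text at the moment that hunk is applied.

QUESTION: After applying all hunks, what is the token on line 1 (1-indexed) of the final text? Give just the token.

Answer: kqpq

Derivation:
Hunk 1: at line 3 remove [ounhi,pphd] add [fike,azt] -> 6 lines: kqpq inaje gyfs fike azt tyunk
Hunk 2: at line 1 remove [inaje,gyfs] add [sgjq] -> 5 lines: kqpq sgjq fike azt tyunk
Hunk 3: at line 1 remove [fike] add [kbx,goqa,leoo] -> 7 lines: kqpq sgjq kbx goqa leoo azt tyunk
Hunk 4: at line 2 remove [goqa] add [usuw] -> 7 lines: kqpq sgjq kbx usuw leoo azt tyunk
Hunk 5: at line 1 remove [kbx,usuw,leoo] add [aycfv,tcs] -> 6 lines: kqpq sgjq aycfv tcs azt tyunk
Hunk 6: at line 2 remove [aycfv,tcs,azt] add [yrksu,dhhyx] -> 5 lines: kqpq sgjq yrksu dhhyx tyunk
Hunk 7: at line 1 remove [sgjq,yrksu,dhhyx] add [hpbzj] -> 3 lines: kqpq hpbzj tyunk
Final line 1: kqpq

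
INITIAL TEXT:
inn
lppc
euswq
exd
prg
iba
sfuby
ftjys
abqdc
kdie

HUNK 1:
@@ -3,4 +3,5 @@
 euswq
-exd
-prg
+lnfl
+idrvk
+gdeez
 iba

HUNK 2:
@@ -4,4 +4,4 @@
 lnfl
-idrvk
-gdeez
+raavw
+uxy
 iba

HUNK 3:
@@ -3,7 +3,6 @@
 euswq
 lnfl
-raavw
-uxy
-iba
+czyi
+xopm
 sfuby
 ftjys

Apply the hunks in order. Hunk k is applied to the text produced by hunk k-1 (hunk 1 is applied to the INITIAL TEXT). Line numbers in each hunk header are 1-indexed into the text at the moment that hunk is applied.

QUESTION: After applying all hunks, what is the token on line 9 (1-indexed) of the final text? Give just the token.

Answer: abqdc

Derivation:
Hunk 1: at line 3 remove [exd,prg] add [lnfl,idrvk,gdeez] -> 11 lines: inn lppc euswq lnfl idrvk gdeez iba sfuby ftjys abqdc kdie
Hunk 2: at line 4 remove [idrvk,gdeez] add [raavw,uxy] -> 11 lines: inn lppc euswq lnfl raavw uxy iba sfuby ftjys abqdc kdie
Hunk 3: at line 3 remove [raavw,uxy,iba] add [czyi,xopm] -> 10 lines: inn lppc euswq lnfl czyi xopm sfuby ftjys abqdc kdie
Final line 9: abqdc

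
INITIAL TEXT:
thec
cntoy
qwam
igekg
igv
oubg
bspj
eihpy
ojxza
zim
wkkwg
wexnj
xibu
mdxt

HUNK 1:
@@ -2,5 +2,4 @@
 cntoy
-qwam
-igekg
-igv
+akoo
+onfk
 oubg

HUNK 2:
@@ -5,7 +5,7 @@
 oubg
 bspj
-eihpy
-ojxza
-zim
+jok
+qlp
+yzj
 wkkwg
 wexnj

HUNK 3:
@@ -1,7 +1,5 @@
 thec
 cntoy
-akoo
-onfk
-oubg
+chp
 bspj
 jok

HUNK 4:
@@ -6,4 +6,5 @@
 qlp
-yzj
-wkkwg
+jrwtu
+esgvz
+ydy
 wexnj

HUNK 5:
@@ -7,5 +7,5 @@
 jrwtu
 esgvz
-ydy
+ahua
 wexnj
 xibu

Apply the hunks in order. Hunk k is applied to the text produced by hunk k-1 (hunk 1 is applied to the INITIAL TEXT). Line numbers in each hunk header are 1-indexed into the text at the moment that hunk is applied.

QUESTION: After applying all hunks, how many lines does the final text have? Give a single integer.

Answer: 12

Derivation:
Hunk 1: at line 2 remove [qwam,igekg,igv] add [akoo,onfk] -> 13 lines: thec cntoy akoo onfk oubg bspj eihpy ojxza zim wkkwg wexnj xibu mdxt
Hunk 2: at line 5 remove [eihpy,ojxza,zim] add [jok,qlp,yzj] -> 13 lines: thec cntoy akoo onfk oubg bspj jok qlp yzj wkkwg wexnj xibu mdxt
Hunk 3: at line 1 remove [akoo,onfk,oubg] add [chp] -> 11 lines: thec cntoy chp bspj jok qlp yzj wkkwg wexnj xibu mdxt
Hunk 4: at line 6 remove [yzj,wkkwg] add [jrwtu,esgvz,ydy] -> 12 lines: thec cntoy chp bspj jok qlp jrwtu esgvz ydy wexnj xibu mdxt
Hunk 5: at line 7 remove [ydy] add [ahua] -> 12 lines: thec cntoy chp bspj jok qlp jrwtu esgvz ahua wexnj xibu mdxt
Final line count: 12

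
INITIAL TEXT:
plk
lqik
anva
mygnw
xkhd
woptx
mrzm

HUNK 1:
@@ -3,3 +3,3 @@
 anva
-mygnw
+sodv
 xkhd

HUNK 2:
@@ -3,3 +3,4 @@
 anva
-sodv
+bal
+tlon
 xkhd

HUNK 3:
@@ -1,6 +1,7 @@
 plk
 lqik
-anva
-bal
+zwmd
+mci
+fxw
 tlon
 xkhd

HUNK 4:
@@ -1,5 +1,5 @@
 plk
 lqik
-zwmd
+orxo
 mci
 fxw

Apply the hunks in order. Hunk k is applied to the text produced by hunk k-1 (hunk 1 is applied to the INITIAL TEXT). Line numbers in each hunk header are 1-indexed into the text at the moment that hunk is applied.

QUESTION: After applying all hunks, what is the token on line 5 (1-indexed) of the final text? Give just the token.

Answer: fxw

Derivation:
Hunk 1: at line 3 remove [mygnw] add [sodv] -> 7 lines: plk lqik anva sodv xkhd woptx mrzm
Hunk 2: at line 3 remove [sodv] add [bal,tlon] -> 8 lines: plk lqik anva bal tlon xkhd woptx mrzm
Hunk 3: at line 1 remove [anva,bal] add [zwmd,mci,fxw] -> 9 lines: plk lqik zwmd mci fxw tlon xkhd woptx mrzm
Hunk 4: at line 1 remove [zwmd] add [orxo] -> 9 lines: plk lqik orxo mci fxw tlon xkhd woptx mrzm
Final line 5: fxw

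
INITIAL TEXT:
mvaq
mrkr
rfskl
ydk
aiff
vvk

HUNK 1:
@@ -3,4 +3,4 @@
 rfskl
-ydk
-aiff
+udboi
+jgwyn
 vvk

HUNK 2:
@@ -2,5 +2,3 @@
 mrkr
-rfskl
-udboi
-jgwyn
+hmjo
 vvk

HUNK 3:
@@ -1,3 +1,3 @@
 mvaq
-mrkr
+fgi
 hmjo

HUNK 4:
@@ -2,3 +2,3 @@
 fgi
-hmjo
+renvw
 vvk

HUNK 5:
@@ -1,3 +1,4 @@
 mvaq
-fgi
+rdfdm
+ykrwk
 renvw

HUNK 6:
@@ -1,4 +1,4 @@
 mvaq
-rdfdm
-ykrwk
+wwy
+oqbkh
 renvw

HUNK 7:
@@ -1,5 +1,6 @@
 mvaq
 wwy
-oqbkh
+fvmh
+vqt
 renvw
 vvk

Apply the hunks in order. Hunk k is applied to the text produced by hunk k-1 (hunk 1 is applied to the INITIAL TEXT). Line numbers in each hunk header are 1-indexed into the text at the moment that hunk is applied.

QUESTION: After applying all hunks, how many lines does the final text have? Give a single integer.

Hunk 1: at line 3 remove [ydk,aiff] add [udboi,jgwyn] -> 6 lines: mvaq mrkr rfskl udboi jgwyn vvk
Hunk 2: at line 2 remove [rfskl,udboi,jgwyn] add [hmjo] -> 4 lines: mvaq mrkr hmjo vvk
Hunk 3: at line 1 remove [mrkr] add [fgi] -> 4 lines: mvaq fgi hmjo vvk
Hunk 4: at line 2 remove [hmjo] add [renvw] -> 4 lines: mvaq fgi renvw vvk
Hunk 5: at line 1 remove [fgi] add [rdfdm,ykrwk] -> 5 lines: mvaq rdfdm ykrwk renvw vvk
Hunk 6: at line 1 remove [rdfdm,ykrwk] add [wwy,oqbkh] -> 5 lines: mvaq wwy oqbkh renvw vvk
Hunk 7: at line 1 remove [oqbkh] add [fvmh,vqt] -> 6 lines: mvaq wwy fvmh vqt renvw vvk
Final line count: 6

Answer: 6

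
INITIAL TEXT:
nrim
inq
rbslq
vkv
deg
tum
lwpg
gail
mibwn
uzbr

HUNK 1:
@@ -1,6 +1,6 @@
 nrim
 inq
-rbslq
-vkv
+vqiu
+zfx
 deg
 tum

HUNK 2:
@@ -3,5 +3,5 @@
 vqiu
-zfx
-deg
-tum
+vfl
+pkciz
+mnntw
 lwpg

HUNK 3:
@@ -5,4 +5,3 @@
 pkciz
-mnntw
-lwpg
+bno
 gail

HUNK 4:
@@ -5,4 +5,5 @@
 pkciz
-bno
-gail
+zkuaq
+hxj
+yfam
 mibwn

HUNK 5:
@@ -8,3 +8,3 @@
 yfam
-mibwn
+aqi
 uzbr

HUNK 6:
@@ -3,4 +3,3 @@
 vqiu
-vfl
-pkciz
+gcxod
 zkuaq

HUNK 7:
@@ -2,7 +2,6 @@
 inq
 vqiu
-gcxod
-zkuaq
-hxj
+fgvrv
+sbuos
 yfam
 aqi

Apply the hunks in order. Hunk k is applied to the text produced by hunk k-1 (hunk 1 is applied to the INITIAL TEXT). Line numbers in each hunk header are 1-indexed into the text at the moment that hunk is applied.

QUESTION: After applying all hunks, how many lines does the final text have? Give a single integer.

Answer: 8

Derivation:
Hunk 1: at line 1 remove [rbslq,vkv] add [vqiu,zfx] -> 10 lines: nrim inq vqiu zfx deg tum lwpg gail mibwn uzbr
Hunk 2: at line 3 remove [zfx,deg,tum] add [vfl,pkciz,mnntw] -> 10 lines: nrim inq vqiu vfl pkciz mnntw lwpg gail mibwn uzbr
Hunk 3: at line 5 remove [mnntw,lwpg] add [bno] -> 9 lines: nrim inq vqiu vfl pkciz bno gail mibwn uzbr
Hunk 4: at line 5 remove [bno,gail] add [zkuaq,hxj,yfam] -> 10 lines: nrim inq vqiu vfl pkciz zkuaq hxj yfam mibwn uzbr
Hunk 5: at line 8 remove [mibwn] add [aqi] -> 10 lines: nrim inq vqiu vfl pkciz zkuaq hxj yfam aqi uzbr
Hunk 6: at line 3 remove [vfl,pkciz] add [gcxod] -> 9 lines: nrim inq vqiu gcxod zkuaq hxj yfam aqi uzbr
Hunk 7: at line 2 remove [gcxod,zkuaq,hxj] add [fgvrv,sbuos] -> 8 lines: nrim inq vqiu fgvrv sbuos yfam aqi uzbr
Final line count: 8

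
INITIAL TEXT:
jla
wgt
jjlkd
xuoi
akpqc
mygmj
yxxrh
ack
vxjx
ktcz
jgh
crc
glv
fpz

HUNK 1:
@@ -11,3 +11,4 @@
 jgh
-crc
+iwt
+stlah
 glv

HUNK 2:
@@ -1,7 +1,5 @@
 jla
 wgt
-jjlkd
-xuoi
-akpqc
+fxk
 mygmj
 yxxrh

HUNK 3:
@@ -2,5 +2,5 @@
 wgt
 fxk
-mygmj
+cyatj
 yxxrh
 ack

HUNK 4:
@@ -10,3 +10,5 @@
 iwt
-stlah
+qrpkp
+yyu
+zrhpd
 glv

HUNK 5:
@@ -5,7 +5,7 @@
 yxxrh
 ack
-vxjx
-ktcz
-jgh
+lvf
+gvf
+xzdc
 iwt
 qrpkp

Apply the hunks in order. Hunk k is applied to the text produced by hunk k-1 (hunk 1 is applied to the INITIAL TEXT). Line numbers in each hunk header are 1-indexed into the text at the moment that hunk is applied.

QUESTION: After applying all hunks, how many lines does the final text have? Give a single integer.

Answer: 15

Derivation:
Hunk 1: at line 11 remove [crc] add [iwt,stlah] -> 15 lines: jla wgt jjlkd xuoi akpqc mygmj yxxrh ack vxjx ktcz jgh iwt stlah glv fpz
Hunk 2: at line 1 remove [jjlkd,xuoi,akpqc] add [fxk] -> 13 lines: jla wgt fxk mygmj yxxrh ack vxjx ktcz jgh iwt stlah glv fpz
Hunk 3: at line 2 remove [mygmj] add [cyatj] -> 13 lines: jla wgt fxk cyatj yxxrh ack vxjx ktcz jgh iwt stlah glv fpz
Hunk 4: at line 10 remove [stlah] add [qrpkp,yyu,zrhpd] -> 15 lines: jla wgt fxk cyatj yxxrh ack vxjx ktcz jgh iwt qrpkp yyu zrhpd glv fpz
Hunk 5: at line 5 remove [vxjx,ktcz,jgh] add [lvf,gvf,xzdc] -> 15 lines: jla wgt fxk cyatj yxxrh ack lvf gvf xzdc iwt qrpkp yyu zrhpd glv fpz
Final line count: 15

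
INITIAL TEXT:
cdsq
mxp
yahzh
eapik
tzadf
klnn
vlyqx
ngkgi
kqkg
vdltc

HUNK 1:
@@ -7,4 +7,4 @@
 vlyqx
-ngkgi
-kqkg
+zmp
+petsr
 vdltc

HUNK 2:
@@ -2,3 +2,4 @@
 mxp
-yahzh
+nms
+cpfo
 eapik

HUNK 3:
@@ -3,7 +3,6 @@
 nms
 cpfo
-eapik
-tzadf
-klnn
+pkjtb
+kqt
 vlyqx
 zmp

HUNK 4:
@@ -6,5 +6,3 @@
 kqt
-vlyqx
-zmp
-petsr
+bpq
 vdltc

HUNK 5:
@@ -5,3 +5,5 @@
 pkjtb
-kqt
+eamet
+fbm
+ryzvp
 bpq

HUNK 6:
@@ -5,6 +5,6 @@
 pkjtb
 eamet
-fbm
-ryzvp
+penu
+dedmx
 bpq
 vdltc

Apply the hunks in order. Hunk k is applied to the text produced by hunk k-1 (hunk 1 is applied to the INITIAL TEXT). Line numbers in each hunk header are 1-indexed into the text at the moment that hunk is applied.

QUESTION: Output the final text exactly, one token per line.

Answer: cdsq
mxp
nms
cpfo
pkjtb
eamet
penu
dedmx
bpq
vdltc

Derivation:
Hunk 1: at line 7 remove [ngkgi,kqkg] add [zmp,petsr] -> 10 lines: cdsq mxp yahzh eapik tzadf klnn vlyqx zmp petsr vdltc
Hunk 2: at line 2 remove [yahzh] add [nms,cpfo] -> 11 lines: cdsq mxp nms cpfo eapik tzadf klnn vlyqx zmp petsr vdltc
Hunk 3: at line 3 remove [eapik,tzadf,klnn] add [pkjtb,kqt] -> 10 lines: cdsq mxp nms cpfo pkjtb kqt vlyqx zmp petsr vdltc
Hunk 4: at line 6 remove [vlyqx,zmp,petsr] add [bpq] -> 8 lines: cdsq mxp nms cpfo pkjtb kqt bpq vdltc
Hunk 5: at line 5 remove [kqt] add [eamet,fbm,ryzvp] -> 10 lines: cdsq mxp nms cpfo pkjtb eamet fbm ryzvp bpq vdltc
Hunk 6: at line 5 remove [fbm,ryzvp] add [penu,dedmx] -> 10 lines: cdsq mxp nms cpfo pkjtb eamet penu dedmx bpq vdltc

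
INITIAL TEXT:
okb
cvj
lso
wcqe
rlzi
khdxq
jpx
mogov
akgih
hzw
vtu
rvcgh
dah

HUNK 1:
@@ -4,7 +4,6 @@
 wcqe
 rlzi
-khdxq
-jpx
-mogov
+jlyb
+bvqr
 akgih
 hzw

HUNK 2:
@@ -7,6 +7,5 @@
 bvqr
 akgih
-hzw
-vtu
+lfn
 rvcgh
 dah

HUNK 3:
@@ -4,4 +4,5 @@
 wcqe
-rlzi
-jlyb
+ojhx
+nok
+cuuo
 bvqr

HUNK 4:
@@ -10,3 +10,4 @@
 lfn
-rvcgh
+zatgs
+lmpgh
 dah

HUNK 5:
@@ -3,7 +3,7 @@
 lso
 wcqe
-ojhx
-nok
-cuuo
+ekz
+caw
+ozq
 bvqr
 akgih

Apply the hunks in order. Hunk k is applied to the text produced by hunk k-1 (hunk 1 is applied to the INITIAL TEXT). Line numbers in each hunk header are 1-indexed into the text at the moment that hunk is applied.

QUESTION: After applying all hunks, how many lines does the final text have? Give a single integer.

Hunk 1: at line 4 remove [khdxq,jpx,mogov] add [jlyb,bvqr] -> 12 lines: okb cvj lso wcqe rlzi jlyb bvqr akgih hzw vtu rvcgh dah
Hunk 2: at line 7 remove [hzw,vtu] add [lfn] -> 11 lines: okb cvj lso wcqe rlzi jlyb bvqr akgih lfn rvcgh dah
Hunk 3: at line 4 remove [rlzi,jlyb] add [ojhx,nok,cuuo] -> 12 lines: okb cvj lso wcqe ojhx nok cuuo bvqr akgih lfn rvcgh dah
Hunk 4: at line 10 remove [rvcgh] add [zatgs,lmpgh] -> 13 lines: okb cvj lso wcqe ojhx nok cuuo bvqr akgih lfn zatgs lmpgh dah
Hunk 5: at line 3 remove [ojhx,nok,cuuo] add [ekz,caw,ozq] -> 13 lines: okb cvj lso wcqe ekz caw ozq bvqr akgih lfn zatgs lmpgh dah
Final line count: 13

Answer: 13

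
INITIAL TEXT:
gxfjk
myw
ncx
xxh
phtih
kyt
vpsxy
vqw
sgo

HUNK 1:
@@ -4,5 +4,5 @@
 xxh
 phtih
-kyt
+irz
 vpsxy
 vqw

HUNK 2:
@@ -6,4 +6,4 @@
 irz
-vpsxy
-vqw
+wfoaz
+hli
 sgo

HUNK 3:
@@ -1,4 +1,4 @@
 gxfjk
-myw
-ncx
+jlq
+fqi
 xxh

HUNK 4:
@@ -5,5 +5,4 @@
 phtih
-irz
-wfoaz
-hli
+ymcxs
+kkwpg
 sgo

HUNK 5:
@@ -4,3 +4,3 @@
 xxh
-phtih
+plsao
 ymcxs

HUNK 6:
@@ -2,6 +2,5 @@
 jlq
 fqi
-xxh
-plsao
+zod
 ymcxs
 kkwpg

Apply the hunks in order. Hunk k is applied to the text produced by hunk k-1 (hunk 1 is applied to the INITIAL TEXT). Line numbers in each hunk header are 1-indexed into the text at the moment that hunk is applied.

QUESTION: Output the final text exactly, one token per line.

Answer: gxfjk
jlq
fqi
zod
ymcxs
kkwpg
sgo

Derivation:
Hunk 1: at line 4 remove [kyt] add [irz] -> 9 lines: gxfjk myw ncx xxh phtih irz vpsxy vqw sgo
Hunk 2: at line 6 remove [vpsxy,vqw] add [wfoaz,hli] -> 9 lines: gxfjk myw ncx xxh phtih irz wfoaz hli sgo
Hunk 3: at line 1 remove [myw,ncx] add [jlq,fqi] -> 9 lines: gxfjk jlq fqi xxh phtih irz wfoaz hli sgo
Hunk 4: at line 5 remove [irz,wfoaz,hli] add [ymcxs,kkwpg] -> 8 lines: gxfjk jlq fqi xxh phtih ymcxs kkwpg sgo
Hunk 5: at line 4 remove [phtih] add [plsao] -> 8 lines: gxfjk jlq fqi xxh plsao ymcxs kkwpg sgo
Hunk 6: at line 2 remove [xxh,plsao] add [zod] -> 7 lines: gxfjk jlq fqi zod ymcxs kkwpg sgo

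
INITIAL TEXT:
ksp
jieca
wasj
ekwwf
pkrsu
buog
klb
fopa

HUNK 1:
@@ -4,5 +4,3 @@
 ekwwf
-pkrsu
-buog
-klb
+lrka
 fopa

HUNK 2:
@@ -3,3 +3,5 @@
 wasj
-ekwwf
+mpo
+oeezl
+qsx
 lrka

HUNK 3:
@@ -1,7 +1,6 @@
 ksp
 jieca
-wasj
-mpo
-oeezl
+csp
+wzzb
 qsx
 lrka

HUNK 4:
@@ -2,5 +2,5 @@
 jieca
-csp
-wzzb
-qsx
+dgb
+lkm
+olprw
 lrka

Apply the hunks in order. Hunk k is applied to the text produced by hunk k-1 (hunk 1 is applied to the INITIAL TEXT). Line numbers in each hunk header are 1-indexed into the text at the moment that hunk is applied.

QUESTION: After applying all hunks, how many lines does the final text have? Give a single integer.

Hunk 1: at line 4 remove [pkrsu,buog,klb] add [lrka] -> 6 lines: ksp jieca wasj ekwwf lrka fopa
Hunk 2: at line 3 remove [ekwwf] add [mpo,oeezl,qsx] -> 8 lines: ksp jieca wasj mpo oeezl qsx lrka fopa
Hunk 3: at line 1 remove [wasj,mpo,oeezl] add [csp,wzzb] -> 7 lines: ksp jieca csp wzzb qsx lrka fopa
Hunk 4: at line 2 remove [csp,wzzb,qsx] add [dgb,lkm,olprw] -> 7 lines: ksp jieca dgb lkm olprw lrka fopa
Final line count: 7

Answer: 7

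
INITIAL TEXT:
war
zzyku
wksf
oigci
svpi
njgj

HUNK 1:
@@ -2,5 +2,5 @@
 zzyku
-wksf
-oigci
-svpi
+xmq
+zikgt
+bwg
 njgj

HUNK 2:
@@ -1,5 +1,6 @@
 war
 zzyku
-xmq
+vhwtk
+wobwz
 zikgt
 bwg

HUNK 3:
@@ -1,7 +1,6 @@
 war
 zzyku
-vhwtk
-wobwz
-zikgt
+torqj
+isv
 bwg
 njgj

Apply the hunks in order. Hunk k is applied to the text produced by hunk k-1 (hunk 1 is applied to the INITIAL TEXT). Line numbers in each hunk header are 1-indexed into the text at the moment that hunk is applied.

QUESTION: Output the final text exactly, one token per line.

Hunk 1: at line 2 remove [wksf,oigci,svpi] add [xmq,zikgt,bwg] -> 6 lines: war zzyku xmq zikgt bwg njgj
Hunk 2: at line 1 remove [xmq] add [vhwtk,wobwz] -> 7 lines: war zzyku vhwtk wobwz zikgt bwg njgj
Hunk 3: at line 1 remove [vhwtk,wobwz,zikgt] add [torqj,isv] -> 6 lines: war zzyku torqj isv bwg njgj

Answer: war
zzyku
torqj
isv
bwg
njgj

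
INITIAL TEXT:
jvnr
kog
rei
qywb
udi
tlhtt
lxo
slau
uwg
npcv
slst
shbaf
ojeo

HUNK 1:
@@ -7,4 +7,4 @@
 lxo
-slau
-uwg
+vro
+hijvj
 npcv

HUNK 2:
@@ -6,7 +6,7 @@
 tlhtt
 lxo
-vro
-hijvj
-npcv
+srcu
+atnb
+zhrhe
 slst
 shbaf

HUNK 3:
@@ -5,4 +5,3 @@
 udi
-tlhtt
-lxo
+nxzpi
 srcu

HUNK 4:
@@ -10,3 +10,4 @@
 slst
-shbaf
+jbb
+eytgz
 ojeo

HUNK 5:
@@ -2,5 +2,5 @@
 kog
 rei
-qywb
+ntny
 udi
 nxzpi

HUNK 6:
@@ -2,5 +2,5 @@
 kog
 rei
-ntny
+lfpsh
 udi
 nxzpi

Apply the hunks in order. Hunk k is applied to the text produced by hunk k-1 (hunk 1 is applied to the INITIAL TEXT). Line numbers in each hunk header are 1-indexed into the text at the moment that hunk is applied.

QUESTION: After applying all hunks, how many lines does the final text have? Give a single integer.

Hunk 1: at line 7 remove [slau,uwg] add [vro,hijvj] -> 13 lines: jvnr kog rei qywb udi tlhtt lxo vro hijvj npcv slst shbaf ojeo
Hunk 2: at line 6 remove [vro,hijvj,npcv] add [srcu,atnb,zhrhe] -> 13 lines: jvnr kog rei qywb udi tlhtt lxo srcu atnb zhrhe slst shbaf ojeo
Hunk 3: at line 5 remove [tlhtt,lxo] add [nxzpi] -> 12 lines: jvnr kog rei qywb udi nxzpi srcu atnb zhrhe slst shbaf ojeo
Hunk 4: at line 10 remove [shbaf] add [jbb,eytgz] -> 13 lines: jvnr kog rei qywb udi nxzpi srcu atnb zhrhe slst jbb eytgz ojeo
Hunk 5: at line 2 remove [qywb] add [ntny] -> 13 lines: jvnr kog rei ntny udi nxzpi srcu atnb zhrhe slst jbb eytgz ojeo
Hunk 6: at line 2 remove [ntny] add [lfpsh] -> 13 lines: jvnr kog rei lfpsh udi nxzpi srcu atnb zhrhe slst jbb eytgz ojeo
Final line count: 13

Answer: 13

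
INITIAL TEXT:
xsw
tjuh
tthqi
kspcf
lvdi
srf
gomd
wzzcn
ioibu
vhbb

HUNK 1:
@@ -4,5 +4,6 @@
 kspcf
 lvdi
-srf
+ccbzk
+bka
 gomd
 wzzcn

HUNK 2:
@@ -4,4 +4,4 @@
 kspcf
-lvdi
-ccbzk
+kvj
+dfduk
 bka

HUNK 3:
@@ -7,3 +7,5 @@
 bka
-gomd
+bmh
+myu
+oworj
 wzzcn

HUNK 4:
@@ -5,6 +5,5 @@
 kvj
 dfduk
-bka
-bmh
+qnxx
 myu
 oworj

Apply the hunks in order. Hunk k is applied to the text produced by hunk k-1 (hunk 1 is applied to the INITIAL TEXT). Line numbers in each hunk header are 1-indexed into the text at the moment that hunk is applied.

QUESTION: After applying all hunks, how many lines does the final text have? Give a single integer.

Answer: 12

Derivation:
Hunk 1: at line 4 remove [srf] add [ccbzk,bka] -> 11 lines: xsw tjuh tthqi kspcf lvdi ccbzk bka gomd wzzcn ioibu vhbb
Hunk 2: at line 4 remove [lvdi,ccbzk] add [kvj,dfduk] -> 11 lines: xsw tjuh tthqi kspcf kvj dfduk bka gomd wzzcn ioibu vhbb
Hunk 3: at line 7 remove [gomd] add [bmh,myu,oworj] -> 13 lines: xsw tjuh tthqi kspcf kvj dfduk bka bmh myu oworj wzzcn ioibu vhbb
Hunk 4: at line 5 remove [bka,bmh] add [qnxx] -> 12 lines: xsw tjuh tthqi kspcf kvj dfduk qnxx myu oworj wzzcn ioibu vhbb
Final line count: 12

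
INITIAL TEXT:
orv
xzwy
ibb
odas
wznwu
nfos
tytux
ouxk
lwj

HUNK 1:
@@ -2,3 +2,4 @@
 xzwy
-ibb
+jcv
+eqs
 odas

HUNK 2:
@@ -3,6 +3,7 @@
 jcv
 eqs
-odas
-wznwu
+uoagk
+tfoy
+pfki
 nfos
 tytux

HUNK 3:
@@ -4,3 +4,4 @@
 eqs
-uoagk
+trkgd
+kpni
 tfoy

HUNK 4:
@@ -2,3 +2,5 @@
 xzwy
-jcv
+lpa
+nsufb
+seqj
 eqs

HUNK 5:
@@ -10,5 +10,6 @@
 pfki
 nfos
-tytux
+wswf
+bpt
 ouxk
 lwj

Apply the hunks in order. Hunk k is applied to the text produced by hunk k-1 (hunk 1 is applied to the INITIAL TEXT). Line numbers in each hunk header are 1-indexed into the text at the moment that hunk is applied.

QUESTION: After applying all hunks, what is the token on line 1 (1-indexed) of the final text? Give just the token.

Answer: orv

Derivation:
Hunk 1: at line 2 remove [ibb] add [jcv,eqs] -> 10 lines: orv xzwy jcv eqs odas wznwu nfos tytux ouxk lwj
Hunk 2: at line 3 remove [odas,wznwu] add [uoagk,tfoy,pfki] -> 11 lines: orv xzwy jcv eqs uoagk tfoy pfki nfos tytux ouxk lwj
Hunk 3: at line 4 remove [uoagk] add [trkgd,kpni] -> 12 lines: orv xzwy jcv eqs trkgd kpni tfoy pfki nfos tytux ouxk lwj
Hunk 4: at line 2 remove [jcv] add [lpa,nsufb,seqj] -> 14 lines: orv xzwy lpa nsufb seqj eqs trkgd kpni tfoy pfki nfos tytux ouxk lwj
Hunk 5: at line 10 remove [tytux] add [wswf,bpt] -> 15 lines: orv xzwy lpa nsufb seqj eqs trkgd kpni tfoy pfki nfos wswf bpt ouxk lwj
Final line 1: orv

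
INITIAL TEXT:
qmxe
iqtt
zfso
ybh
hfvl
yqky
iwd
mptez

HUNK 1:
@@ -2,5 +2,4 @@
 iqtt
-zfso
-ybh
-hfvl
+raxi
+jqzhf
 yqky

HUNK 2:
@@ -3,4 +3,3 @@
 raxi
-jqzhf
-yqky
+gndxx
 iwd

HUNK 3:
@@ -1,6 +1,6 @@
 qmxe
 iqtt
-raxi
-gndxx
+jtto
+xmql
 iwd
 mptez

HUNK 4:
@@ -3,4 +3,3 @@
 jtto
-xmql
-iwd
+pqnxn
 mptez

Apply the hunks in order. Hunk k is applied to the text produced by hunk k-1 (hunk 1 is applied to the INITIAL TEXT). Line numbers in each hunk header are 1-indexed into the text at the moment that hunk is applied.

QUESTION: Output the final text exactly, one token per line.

Answer: qmxe
iqtt
jtto
pqnxn
mptez

Derivation:
Hunk 1: at line 2 remove [zfso,ybh,hfvl] add [raxi,jqzhf] -> 7 lines: qmxe iqtt raxi jqzhf yqky iwd mptez
Hunk 2: at line 3 remove [jqzhf,yqky] add [gndxx] -> 6 lines: qmxe iqtt raxi gndxx iwd mptez
Hunk 3: at line 1 remove [raxi,gndxx] add [jtto,xmql] -> 6 lines: qmxe iqtt jtto xmql iwd mptez
Hunk 4: at line 3 remove [xmql,iwd] add [pqnxn] -> 5 lines: qmxe iqtt jtto pqnxn mptez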